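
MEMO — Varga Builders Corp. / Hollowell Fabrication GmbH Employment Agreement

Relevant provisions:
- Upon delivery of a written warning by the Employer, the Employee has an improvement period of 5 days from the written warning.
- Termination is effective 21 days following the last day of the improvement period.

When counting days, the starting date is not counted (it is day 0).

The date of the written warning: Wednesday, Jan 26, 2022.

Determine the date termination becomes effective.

Feb 21, 2022

The last day of the improvement period: Jan 26, 2022 + 5 days = Jan 31, 2022.
The date termination becomes effective: Jan 31, 2022 + 21 days = Feb 21, 2022.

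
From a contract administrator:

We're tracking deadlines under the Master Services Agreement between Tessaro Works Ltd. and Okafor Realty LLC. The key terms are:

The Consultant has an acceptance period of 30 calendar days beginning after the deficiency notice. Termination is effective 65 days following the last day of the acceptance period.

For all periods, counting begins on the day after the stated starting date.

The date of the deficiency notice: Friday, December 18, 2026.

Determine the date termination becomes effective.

March 23, 2027

Adding 30 calendar days to December 18, 2026 gives January 17, 2027, which is the last day of the acceptance period.
The date termination becomes effective: 65 calendar days after January 17, 2027 is March 23, 2027.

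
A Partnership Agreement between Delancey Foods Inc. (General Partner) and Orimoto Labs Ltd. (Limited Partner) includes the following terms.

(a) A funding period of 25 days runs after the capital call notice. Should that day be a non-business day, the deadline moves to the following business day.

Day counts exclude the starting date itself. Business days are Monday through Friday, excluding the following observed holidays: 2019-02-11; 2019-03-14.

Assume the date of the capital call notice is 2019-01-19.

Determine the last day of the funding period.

The last day of the funding period: 2019-01-19 + 25 days = 2019-02-13. 2019-02-13 is a Wednesday and is not a listed holiday, so no roll-forward applies.

2019-02-13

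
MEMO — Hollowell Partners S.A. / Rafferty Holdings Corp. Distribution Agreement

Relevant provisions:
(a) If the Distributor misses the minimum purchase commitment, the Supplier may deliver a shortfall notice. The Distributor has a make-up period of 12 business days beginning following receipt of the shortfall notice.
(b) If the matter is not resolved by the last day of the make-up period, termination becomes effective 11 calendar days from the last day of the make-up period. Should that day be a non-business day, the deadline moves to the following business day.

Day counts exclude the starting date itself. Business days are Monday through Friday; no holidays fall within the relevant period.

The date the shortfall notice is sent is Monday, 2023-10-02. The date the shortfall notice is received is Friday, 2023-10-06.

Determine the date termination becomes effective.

2023-11-06

From Friday, 2023-10-06, 12 business days (Oct 9, Oct 10, Oct 11, Oct 12, …, Oct 20, Oct 23, Oct 24, skipping weekends) brings us to Tuesday, 2023-10-24, which is the last day of the make-up period.
Adding 11 calendar days to 2023-10-24 gives 2023-11-04, which is the date termination becomes effective. That falls on a Saturday, so it rolls to the next business day, Monday, 2023-11-06.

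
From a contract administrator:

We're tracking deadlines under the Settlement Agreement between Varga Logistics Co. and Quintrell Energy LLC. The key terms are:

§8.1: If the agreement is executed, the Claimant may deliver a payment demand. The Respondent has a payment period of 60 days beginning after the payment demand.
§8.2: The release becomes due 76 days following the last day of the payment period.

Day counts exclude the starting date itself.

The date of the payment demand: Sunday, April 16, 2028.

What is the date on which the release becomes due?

The last day of the payment period: April 16, 2028 + 60 days = June 15, 2028.
The date on which the release becomes due: 76 calendar days after June 15, 2028 is August 30, 2028.

August 30, 2028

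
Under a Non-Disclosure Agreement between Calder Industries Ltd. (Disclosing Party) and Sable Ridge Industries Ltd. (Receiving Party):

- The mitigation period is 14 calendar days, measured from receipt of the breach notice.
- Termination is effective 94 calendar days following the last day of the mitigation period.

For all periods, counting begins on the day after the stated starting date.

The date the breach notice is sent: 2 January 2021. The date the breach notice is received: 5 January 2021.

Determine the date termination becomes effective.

23 April 2021

The last day of the mitigation period: 5 January 2021 + 14 days = 19 January 2021.
Adding 94 calendar days to 19 January 2021 gives 23 April 2021, which is the date termination becomes effective.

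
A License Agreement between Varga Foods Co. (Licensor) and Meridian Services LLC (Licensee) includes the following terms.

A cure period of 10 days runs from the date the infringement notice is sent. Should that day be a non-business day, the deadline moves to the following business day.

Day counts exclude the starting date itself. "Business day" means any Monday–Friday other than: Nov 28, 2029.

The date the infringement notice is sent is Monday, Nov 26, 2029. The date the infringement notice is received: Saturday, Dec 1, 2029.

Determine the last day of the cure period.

Adding 10 calendar days to Nov 26, 2029 gives Dec 6, 2029, which is the last day of the cure period. Dec 6, 2029 is a Thursday and is not a listed holiday, so no roll-forward applies.

Dec 6, 2029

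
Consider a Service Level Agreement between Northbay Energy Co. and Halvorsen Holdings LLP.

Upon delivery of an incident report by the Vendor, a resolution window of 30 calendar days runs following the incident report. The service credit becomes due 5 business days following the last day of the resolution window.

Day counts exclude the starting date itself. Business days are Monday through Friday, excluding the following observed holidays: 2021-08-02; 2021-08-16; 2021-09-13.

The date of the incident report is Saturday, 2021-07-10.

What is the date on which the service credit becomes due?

2021-08-17

The last day of the resolution window: 30 calendar days after 2021-07-10 is 2021-08-09.
The date on which the service credit becomes due: counting 5 business days from Monday, 2021-08-09 (Aug 10, Aug 11, Aug 12, Aug 13, Aug 17, skipping weekends and the listed holiday on Aug 16) reaches Tuesday, 2021-08-17.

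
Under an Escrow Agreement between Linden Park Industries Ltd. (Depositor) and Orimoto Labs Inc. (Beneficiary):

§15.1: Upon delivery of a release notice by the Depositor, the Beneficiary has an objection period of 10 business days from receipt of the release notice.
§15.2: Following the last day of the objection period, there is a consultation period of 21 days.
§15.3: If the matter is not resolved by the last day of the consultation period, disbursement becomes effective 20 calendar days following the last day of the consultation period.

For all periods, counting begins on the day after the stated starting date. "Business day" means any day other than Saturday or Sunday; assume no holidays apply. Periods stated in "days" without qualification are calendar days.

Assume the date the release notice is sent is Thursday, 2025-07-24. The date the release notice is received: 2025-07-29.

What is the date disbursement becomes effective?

The last day of the objection period: counting 10 business days from Tuesday, 2025-07-29 (Jul 30, Jul 31, Aug 1, Aug 4, Aug 5, Aug 6, Aug 7, Aug 8, Aug 11, Aug 12, skipping weekends) reaches Tuesday, 2025-08-12.
Adding 21 calendar days to 2025-08-12 gives 2025-09-02, which is the last day of the consultation period.
Adding 20 calendar days to 2025-09-02 gives 2025-09-22, which is the date disbursement becomes effective.

2025-09-22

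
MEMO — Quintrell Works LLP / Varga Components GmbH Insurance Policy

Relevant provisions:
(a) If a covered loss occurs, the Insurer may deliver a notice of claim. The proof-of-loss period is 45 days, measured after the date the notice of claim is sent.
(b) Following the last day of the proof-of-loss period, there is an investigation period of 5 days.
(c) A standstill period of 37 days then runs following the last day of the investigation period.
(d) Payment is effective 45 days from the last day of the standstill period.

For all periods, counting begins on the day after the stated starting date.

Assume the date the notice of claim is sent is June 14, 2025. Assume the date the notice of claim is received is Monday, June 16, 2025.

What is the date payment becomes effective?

The last day of the proof-of-loss period: 45 calendar days after June 14, 2025 is July 29, 2025.
Adding 5 calendar days to July 29, 2025 gives August 3, 2025, which is the last day of the investigation period.
Adding 37 calendar days to August 3, 2025 gives September 9, 2025, which is the last day of the standstill period.
The date payment becomes effective: September 9, 2025 + 45 days = October 24, 2025.

October 24, 2025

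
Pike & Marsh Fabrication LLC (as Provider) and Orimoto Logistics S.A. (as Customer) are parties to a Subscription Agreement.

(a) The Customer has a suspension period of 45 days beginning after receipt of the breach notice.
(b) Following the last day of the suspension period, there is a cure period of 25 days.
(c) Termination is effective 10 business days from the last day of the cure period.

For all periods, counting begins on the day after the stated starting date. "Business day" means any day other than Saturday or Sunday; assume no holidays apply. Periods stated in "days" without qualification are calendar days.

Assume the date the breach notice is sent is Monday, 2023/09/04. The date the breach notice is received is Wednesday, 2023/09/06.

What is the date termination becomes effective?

2023/11/29

Adding 45 calendar days to 2023/09/06 gives 2023/10/21, which is the last day of the suspension period.
Adding 25 calendar days to 2023/10/21 gives 2023/11/15, which is the last day of the cure period.
The date termination becomes effective: counting 10 business days from Wednesday, 2023/11/15 (Nov 16, Nov 17, Nov 20, Nov 21, Nov 22, Nov 23, Nov 24, Nov 27, Nov 28, Nov 29, skipping weekends) reaches Wednesday, 2023/11/29.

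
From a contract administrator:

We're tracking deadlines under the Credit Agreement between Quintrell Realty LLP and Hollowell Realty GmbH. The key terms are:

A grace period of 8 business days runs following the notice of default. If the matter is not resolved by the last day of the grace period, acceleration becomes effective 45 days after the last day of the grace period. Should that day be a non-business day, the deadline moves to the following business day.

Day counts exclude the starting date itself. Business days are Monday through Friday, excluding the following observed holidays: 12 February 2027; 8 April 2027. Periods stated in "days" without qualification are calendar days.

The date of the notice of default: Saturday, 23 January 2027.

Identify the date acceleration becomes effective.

22 March 2027

From Saturday, 23 January 2027, 8 business days (Jan 25, Jan 26, Jan 27, Jan 28, Jan 29, Feb 1, Feb 2, Feb 3, skipping weekends) brings us to Wednesday, 3 February 2027, which is the last day of the grace period.
The date acceleration becomes effective: 3 February 2027 + 45 days = 20 March 2027. That falls on a Saturday, so it rolls to the next business day, Monday, 22 March 2027.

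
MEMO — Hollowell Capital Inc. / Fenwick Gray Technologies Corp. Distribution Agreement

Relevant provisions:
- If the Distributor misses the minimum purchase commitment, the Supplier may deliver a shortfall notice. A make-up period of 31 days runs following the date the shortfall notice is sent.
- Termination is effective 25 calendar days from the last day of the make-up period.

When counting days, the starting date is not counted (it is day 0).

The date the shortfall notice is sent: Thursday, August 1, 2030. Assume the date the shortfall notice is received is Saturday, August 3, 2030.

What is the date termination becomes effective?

September 26, 2030

Adding 31 calendar days to August 1, 2030 gives September 1, 2030, which is the last day of the make-up period.
The date termination becomes effective: 25 calendar days after September 1, 2030 is September 26, 2030.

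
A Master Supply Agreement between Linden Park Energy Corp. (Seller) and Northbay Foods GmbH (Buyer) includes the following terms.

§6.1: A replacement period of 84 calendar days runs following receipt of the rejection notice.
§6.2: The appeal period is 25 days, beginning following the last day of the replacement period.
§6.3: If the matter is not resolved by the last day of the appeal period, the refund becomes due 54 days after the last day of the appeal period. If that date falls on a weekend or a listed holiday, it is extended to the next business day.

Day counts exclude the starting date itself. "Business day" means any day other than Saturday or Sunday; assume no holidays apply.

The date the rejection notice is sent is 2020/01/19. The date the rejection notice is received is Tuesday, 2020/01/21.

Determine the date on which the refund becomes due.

The last day of the replacement period: 2020/01/21 + 84 days = 2020/04/14.
The last day of the appeal period: 2020/04/14 + 25 days = 2020/05/09.
Adding 54 calendar days to 2020/05/09 gives 2020/07/02, which is the date on which the refund becomes due. 2020/07/02 is a Thursday, so no roll-forward applies.

2020/07/02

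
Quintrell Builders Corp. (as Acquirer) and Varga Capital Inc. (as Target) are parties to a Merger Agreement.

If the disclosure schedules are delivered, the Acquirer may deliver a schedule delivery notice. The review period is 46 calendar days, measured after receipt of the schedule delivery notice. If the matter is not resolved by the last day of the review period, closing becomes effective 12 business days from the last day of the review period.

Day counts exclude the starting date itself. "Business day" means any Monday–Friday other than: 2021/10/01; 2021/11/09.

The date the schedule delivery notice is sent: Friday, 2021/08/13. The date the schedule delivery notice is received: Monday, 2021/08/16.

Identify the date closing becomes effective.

2021/10/19

The last day of the review period: 2021/08/16 + 46 days = 2021/10/01.
From Friday, 2021/10/01, 12 business days (Oct 4, Oct 5, Oct 6, Oct 7, …, Oct 15, Oct 18, Oct 19, skipping weekends) brings us to Tuesday, 2021/10/19, which is the date closing becomes effective.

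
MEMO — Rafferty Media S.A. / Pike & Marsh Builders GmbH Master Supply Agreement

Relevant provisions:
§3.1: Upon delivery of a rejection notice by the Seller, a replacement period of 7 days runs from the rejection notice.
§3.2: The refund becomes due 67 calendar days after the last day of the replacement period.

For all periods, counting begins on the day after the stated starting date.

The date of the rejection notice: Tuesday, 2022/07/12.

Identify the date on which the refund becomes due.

The last day of the replacement period: 7 calendar days after 2022/07/12 is 2022/07/19.
The date on which the refund becomes due: 67 calendar days after 2022/07/19 is 2022/09/24.

2022/09/24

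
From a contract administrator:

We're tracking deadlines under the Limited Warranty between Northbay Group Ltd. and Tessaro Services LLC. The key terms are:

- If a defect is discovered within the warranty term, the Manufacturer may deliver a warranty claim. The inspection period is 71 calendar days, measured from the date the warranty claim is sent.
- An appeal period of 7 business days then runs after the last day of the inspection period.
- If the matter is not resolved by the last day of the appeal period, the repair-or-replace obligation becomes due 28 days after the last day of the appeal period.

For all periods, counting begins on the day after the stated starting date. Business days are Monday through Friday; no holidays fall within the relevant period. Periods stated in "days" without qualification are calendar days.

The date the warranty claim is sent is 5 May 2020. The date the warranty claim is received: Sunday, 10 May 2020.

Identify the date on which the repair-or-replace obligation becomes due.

Adding 71 calendar days to 5 May 2020 gives 15 July 2020, which is the last day of the inspection period.
The last day of the appeal period: 7 business days after Wednesday, 15 July 2020, skipping weekends — Jul 16, Jul 17, Jul 20, Jul 21, Jul 22, Jul 23, Jul 24 — lands on Friday, 24 July 2020.
The date on which the repair-or-replace obligation becomes due: 28 calendar days after 24 July 2020 is 21 August 2020.

21 August 2020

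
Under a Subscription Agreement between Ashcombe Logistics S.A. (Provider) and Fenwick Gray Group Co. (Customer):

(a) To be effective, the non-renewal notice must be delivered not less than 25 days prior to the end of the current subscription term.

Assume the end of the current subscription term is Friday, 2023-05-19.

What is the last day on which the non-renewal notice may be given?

2023-04-24

2023-05-19 minus 25 days is 2023-04-24.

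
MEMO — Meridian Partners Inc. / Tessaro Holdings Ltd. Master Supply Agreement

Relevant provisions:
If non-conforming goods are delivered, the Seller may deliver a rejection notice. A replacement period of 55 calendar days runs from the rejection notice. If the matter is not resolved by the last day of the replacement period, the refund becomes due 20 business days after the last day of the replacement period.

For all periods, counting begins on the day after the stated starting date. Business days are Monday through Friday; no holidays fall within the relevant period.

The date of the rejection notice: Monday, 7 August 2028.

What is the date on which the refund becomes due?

27 October 2028

The last day of the replacement period: 7 August 2028 + 55 days = 1 October 2028.
From Sunday, 1 October 2028, 20 business days (Oct 2, Oct 3, Oct 4, Oct 5, …, Oct 25, Oct 26, Oct 27, skipping weekends) brings us to Friday, 27 October 2028, which is the date on which the refund becomes due.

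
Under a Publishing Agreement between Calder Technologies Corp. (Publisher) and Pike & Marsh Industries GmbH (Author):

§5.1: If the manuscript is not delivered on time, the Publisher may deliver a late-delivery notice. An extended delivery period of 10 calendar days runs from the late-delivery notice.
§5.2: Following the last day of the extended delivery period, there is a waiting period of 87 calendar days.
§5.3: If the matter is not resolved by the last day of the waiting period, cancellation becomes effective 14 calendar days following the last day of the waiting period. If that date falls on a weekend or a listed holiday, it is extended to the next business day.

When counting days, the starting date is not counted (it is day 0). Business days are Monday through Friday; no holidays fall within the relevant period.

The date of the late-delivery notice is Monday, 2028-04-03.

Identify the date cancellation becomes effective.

The last day of the extended delivery period: 10 calendar days after 2028-04-03 is 2028-04-13.
The last day of the waiting period: 2028-04-13 + 87 days = 2028-07-09.
The date cancellation becomes effective: 2028-07-09 + 14 days = 2028-07-23. That falls on a Sunday, so it rolls to the next business day, Monday, 2028-07-24.

2028-07-24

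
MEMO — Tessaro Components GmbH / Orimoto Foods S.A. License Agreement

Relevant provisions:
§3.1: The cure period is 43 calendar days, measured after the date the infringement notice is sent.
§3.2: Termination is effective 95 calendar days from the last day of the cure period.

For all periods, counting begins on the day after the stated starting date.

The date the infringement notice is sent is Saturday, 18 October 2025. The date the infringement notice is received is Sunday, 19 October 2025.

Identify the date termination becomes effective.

Adding 43 calendar days to 18 October 2025 gives 30 November 2025, which is the last day of the cure period.
The date termination becomes effective: 30 November 2025 + 95 days = 5 March 2026.

5 March 2026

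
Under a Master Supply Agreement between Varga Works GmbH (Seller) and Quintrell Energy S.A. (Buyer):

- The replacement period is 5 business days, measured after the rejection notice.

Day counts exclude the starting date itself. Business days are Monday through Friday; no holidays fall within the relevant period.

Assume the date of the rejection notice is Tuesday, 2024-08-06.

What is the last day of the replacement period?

The last day of the replacement period: counting 5 business days from Tuesday, 2024-08-06 (Aug 7, Aug 8, Aug 9, Aug 12, Aug 13, skipping weekends) reaches Tuesday, 2024-08-13.

2024-08-13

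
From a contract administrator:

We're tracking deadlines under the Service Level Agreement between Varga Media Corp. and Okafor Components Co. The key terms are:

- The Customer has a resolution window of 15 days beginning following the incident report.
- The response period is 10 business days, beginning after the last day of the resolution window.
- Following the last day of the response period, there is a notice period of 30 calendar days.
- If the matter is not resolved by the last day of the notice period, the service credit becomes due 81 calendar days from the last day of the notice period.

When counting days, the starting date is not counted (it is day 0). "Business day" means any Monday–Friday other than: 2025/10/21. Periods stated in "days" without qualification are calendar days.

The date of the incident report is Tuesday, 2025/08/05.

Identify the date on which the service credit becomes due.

The last day of the resolution window: 15 calendar days after 2025/08/05 is 2025/08/20.
From Wednesday, 2025/08/20, 10 business days (Aug 21, Aug 22, Aug 25, Aug 26, Aug 27, Aug 28, Aug 29, Sep 1, Sep 2, Sep 3, skipping weekends) brings us to Wednesday, 2025/09/03, which is the last day of the response period.
The last day of the notice period: 2025/09/03 + 30 days = 2025/10/03.
The date on which the service credit becomes due: 2025/10/03 + 81 days = 2025/12/23.

2025/12/23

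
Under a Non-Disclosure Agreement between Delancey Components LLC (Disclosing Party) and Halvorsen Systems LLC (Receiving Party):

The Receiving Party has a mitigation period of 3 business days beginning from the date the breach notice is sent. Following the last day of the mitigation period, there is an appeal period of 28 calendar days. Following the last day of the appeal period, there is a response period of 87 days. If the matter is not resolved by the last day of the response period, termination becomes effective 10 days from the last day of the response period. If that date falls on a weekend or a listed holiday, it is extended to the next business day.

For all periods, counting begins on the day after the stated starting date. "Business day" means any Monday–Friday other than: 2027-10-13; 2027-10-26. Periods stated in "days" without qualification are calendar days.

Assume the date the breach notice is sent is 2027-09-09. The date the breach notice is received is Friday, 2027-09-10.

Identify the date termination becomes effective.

From Thursday, 2027-09-09, 3 business days (Sep 10, Sep 13, Sep 14, skipping weekends) brings us to Tuesday, 2027-09-14, which is the last day of the mitigation period.
The last day of the appeal period: 2027-09-14 + 28 days = 2027-10-12.
Adding 87 calendar days to 2027-10-12 gives 2028-01-07, which is the last day of the response period.
Adding 10 calendar days to 2028-01-07 gives 2028-01-17, which is the date termination becomes effective. 2028-01-17 is a Monday and is not a listed holiday, so no roll-forward applies.

2028-01-17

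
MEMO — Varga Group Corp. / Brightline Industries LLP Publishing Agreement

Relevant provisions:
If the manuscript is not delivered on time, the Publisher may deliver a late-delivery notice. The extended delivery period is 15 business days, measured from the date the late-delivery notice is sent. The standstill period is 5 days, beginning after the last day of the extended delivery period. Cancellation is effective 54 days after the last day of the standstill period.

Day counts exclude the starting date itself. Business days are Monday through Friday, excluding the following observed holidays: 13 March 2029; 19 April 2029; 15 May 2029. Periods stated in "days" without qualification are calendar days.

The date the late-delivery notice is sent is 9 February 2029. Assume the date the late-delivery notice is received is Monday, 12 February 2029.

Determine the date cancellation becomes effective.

The last day of the extended delivery period: counting 15 business days from Friday, 9 February 2029 (Feb 12, Feb 13, Feb 14, Feb 15, …, Feb 28, Mar 1, Mar 2, skipping weekends) reaches Friday, 2 March 2029.
The last day of the standstill period: 2 March 2029 + 5 days = 7 March 2029.
The date cancellation becomes effective: 7 March 2029 + 54 days = 30 April 2029.

30 April 2029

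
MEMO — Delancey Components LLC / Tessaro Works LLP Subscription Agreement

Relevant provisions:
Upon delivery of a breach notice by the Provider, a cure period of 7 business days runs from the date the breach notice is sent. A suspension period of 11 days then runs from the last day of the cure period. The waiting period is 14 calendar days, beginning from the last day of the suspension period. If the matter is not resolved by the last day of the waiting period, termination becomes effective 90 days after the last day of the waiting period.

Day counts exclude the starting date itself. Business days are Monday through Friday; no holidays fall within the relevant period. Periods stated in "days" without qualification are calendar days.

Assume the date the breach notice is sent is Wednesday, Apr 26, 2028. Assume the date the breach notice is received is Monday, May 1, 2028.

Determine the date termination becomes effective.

From Wednesday, Apr 26, 2028, 7 business days (Apr 27, Apr 28, May 1, May 2, May 3, May 4, May 5, skipping weekends) brings us to Friday, May 5, 2028, which is the last day of the cure period.
The last day of the suspension period: 11 calendar days after May 5, 2028 is May 16, 2028.
The last day of the waiting period: May 16, 2028 + 14 days = May 30, 2028.
The date termination becomes effective: May 30, 2028 + 90 days = Aug 28, 2028.

Aug 28, 2028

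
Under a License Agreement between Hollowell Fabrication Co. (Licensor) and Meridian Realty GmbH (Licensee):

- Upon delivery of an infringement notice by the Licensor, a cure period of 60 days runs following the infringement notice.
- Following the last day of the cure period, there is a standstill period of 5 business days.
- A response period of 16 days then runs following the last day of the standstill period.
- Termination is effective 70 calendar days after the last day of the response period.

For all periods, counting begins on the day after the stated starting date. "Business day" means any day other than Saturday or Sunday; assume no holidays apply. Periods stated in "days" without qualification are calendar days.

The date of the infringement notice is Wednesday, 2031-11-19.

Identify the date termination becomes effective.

The last day of the cure period: 60 calendar days after 2031-11-19 is 2032-01-18.
The last day of the standstill period: counting 5 business days from Sunday, 2032-01-18 (Jan 19, Jan 20, Jan 21, Jan 22, Jan 23, skipping weekends) reaches Friday, 2032-01-23.
Adding 16 calendar days to 2032-01-23 gives 2032-02-08, which is the last day of the response period.
The date termination becomes effective: 70 calendar days after 2032-02-08 is 2032-04-18.

2032-04-18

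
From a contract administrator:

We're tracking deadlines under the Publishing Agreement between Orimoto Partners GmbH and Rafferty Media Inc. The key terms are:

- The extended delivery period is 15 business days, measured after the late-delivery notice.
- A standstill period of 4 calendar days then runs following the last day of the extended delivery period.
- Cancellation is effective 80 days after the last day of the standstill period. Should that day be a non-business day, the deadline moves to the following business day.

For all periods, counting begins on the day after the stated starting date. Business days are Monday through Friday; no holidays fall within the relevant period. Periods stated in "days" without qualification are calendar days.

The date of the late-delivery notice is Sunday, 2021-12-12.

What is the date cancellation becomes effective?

The last day of the extended delivery period: counting 15 business days from Sunday, 2021-12-12 (Dec 13, Dec 14, Dec 15, Dec 16, …, Dec 29, Dec 30, Dec 31, skipping weekends) reaches Friday, 2021-12-31.
The last day of the standstill period: 4 calendar days after 2021-12-31 is 2022-01-04.
The date cancellation becomes effective: 80 calendar days after 2022-01-04 is 2022-03-25. 2022-03-25 is a Friday, so no roll-forward applies.

2022-03-25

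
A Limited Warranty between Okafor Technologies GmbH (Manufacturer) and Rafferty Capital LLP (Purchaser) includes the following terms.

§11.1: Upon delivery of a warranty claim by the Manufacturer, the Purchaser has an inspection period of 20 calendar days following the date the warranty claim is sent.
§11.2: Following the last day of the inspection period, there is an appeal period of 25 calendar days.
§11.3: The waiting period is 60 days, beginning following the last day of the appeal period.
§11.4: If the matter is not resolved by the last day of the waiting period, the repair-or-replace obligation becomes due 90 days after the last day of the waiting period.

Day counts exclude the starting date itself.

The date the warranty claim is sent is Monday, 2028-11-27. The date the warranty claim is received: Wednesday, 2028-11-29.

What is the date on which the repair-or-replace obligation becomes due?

The last day of the inspection period: 20 calendar days after 2028-11-27 is 2028-12-17.
Adding 25 calendar days to 2028-12-17 gives 2029-01-11, which is the last day of the appeal period.
The last day of the waiting period: 2029-01-11 + 60 days = 2029-03-12.
Adding 90 calendar days to 2029-03-12 gives 2029-06-10, which is the date on which the repair-or-replace obligation becomes due.

2029-06-10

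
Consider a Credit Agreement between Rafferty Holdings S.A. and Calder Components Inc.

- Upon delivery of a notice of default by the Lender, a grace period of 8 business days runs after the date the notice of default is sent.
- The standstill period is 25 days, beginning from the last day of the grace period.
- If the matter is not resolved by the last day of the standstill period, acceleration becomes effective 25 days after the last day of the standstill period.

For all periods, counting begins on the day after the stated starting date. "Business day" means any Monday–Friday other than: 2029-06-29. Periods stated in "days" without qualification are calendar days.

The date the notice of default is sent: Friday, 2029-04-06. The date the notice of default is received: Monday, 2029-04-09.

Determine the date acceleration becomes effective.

2029-06-07

The last day of the grace period: 8 business days after Friday, 2029-04-06, skipping weekends — Apr 9, Apr 10, Apr 11, Apr 12, Apr 13, Apr 16, Apr 17, Apr 18 — lands on Wednesday, 2029-04-18.
Adding 25 calendar days to 2029-04-18 gives 2029-05-13, which is the last day of the standstill period.
Adding 25 calendar days to 2029-05-13 gives 2029-06-07, which is the date acceleration becomes effective.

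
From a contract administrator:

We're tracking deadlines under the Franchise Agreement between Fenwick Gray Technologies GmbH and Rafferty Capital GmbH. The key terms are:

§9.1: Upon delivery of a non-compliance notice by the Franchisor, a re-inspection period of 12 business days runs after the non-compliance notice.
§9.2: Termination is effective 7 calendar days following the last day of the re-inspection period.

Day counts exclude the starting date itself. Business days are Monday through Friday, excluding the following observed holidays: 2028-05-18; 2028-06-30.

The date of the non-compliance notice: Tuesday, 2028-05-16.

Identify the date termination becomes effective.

From Tuesday, 2028-05-16, 12 business days (May 17, May 19, May 22, May 23, …, May 31, Jun 1, Jun 2, skipping weekends and the listed holiday on May 18) brings us to Friday, 2028-06-02, which is the last day of the re-inspection period.
The date termination becomes effective: 2028-06-02 + 7 days = 2028-06-09.

2028-06-09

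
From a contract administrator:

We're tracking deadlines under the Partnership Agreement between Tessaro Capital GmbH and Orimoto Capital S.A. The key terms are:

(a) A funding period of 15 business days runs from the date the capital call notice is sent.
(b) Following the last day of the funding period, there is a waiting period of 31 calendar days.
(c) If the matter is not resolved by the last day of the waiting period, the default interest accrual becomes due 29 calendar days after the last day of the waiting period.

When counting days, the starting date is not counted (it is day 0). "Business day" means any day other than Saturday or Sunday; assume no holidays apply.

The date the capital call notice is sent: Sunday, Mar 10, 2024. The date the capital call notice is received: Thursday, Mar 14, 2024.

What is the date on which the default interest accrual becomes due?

May 28, 2024

The last day of the funding period: 15 business days after Sunday, Mar 10, 2024, skipping weekends — Mar 11, Mar 12, Mar 13, Mar 14, …, Mar 27, Mar 28, Mar 29 — lands on Friday, Mar 29, 2024.
The last day of the waiting period: 31 calendar days after Mar 29, 2024 is Apr 29, 2024.
Adding 29 calendar days to Apr 29, 2024 gives May 28, 2024, which is the date on which the default interest accrual becomes due.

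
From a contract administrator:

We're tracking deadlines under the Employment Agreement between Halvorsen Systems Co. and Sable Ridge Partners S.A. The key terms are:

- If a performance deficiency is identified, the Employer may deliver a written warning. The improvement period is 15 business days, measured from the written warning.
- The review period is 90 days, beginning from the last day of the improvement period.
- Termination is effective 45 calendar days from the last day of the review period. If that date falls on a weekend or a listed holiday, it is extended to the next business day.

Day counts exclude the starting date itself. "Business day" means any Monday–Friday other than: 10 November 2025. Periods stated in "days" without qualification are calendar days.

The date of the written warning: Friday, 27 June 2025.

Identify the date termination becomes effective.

From Friday, 27 June 2025, 15 business days (Jun 30, Jul 1, Jul 2, Jul 3, …, Jul 16, Jul 17, Jul 18, skipping weekends) brings us to Friday, 18 July 2025, which is the last day of the improvement period.
Adding 90 calendar days to 18 July 2025 gives 16 October 2025, which is the last day of the review period.
The date termination becomes effective: 45 calendar days after 16 October 2025 is 30 November 2025. That falls on a Sunday, so it rolls to the next business day, Monday, 1 December 2025.

1 December 2025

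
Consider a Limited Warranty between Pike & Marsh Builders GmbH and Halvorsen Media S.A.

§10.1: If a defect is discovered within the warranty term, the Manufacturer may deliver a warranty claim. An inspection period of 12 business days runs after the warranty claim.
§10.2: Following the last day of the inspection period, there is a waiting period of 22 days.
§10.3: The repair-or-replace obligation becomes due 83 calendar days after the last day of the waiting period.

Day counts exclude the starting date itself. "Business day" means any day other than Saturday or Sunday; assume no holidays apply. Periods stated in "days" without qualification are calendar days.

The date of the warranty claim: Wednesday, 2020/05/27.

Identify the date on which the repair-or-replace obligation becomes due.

The last day of the inspection period: counting 12 business days from Wednesday, 2020/05/27 (May 28, May 29, Jun 1, Jun 2, …, Jun 10, Jun 11, Jun 12, skipping weekends) reaches Friday, 2020/06/12.
The last day of the waiting period: 22 calendar days after 2020/06/12 is 2020/07/04.
Adding 83 calendar days to 2020/07/04 gives 2020/09/25, which is the date on which the repair-or-replace obligation becomes due.

2020/09/25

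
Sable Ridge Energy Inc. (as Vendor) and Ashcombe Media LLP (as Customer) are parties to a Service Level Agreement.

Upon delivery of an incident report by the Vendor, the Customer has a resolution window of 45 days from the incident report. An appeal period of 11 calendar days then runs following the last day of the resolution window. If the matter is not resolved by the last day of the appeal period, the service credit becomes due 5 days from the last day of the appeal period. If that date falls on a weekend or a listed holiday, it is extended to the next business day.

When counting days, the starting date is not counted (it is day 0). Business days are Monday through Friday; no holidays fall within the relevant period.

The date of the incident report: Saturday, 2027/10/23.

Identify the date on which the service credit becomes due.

The last day of the resolution window: 45 calendar days after 2027/10/23 is 2027/12/07.
The last day of the appeal period: 2027/12/07 + 11 days = 2027/12/18.
The date on which the service credit becomes due: 2027/12/18 + 5 days = 2027/12/23. 2027/12/23 is a Thursday, so no roll-forward applies.

2027/12/23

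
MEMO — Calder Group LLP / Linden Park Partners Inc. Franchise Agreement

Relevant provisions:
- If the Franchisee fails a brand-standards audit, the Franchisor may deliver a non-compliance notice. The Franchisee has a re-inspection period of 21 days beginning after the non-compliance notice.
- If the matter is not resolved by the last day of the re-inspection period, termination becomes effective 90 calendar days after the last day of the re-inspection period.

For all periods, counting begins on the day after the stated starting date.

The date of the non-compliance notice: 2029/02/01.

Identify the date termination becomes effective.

2029/05/23

The last day of the re-inspection period: 21 calendar days after 2029/02/01 is 2029/02/22.
The date termination becomes effective: 2029/02/22 + 90 days = 2029/05/23.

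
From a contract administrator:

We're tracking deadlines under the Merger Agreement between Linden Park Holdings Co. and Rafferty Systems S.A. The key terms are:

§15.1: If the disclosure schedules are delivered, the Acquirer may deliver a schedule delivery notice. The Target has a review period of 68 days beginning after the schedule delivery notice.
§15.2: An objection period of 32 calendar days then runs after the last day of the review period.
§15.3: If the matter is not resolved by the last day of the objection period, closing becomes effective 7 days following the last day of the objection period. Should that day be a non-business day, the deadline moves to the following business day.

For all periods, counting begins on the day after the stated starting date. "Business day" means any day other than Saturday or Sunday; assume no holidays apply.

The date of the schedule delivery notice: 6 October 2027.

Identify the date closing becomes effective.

21 January 2028

The last day of the review period: 6 October 2027 + 68 days = 13 December 2027.
Adding 32 calendar days to 13 December 2027 gives 14 January 2028, which is the last day of the objection period.
The date closing becomes effective: 7 calendar days after 14 January 2028 is 21 January 2028. 21 January 2028 is a Friday, so no roll-forward applies.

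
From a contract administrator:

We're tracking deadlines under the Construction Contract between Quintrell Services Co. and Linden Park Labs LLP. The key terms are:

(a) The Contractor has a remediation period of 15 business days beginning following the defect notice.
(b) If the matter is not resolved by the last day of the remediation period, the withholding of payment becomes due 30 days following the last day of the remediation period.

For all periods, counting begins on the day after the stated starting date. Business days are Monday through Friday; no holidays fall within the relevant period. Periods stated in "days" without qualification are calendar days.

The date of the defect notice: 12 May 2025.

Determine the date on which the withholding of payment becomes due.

From Monday, 12 May 2025, 15 business days (May 13, May 14, May 15, May 16, …, May 29, May 30, Jun 2, skipping weekends) brings us to Monday, 2 June 2025, which is the last day of the remediation period.
Adding 30 calendar days to 2 June 2025 gives 2 July 2025, which is the date on which the withholding of payment becomes due.

2 July 2025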